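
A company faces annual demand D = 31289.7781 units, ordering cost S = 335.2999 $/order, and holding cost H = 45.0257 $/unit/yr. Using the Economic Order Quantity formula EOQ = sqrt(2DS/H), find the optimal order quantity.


2*D*S = 2 * 31289.7781 * 335.2999 = 20982918.9359
2*D*S/H = 466020.9377
EOQ = sqrt(466020.9377) = 682.6573

682.6573 units


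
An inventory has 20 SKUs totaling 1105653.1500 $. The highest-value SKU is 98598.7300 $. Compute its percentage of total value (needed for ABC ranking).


Top item = 98598.7300
Total = 1105653.1500
Percentage = 98598.7300 / 1105653.1500 * 100 = 8.9177

8.9177%


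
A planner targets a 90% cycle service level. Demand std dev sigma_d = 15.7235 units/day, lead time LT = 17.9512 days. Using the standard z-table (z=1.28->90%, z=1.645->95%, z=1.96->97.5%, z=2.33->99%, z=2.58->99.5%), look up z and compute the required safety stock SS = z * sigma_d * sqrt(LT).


From the table, SL = 90% corresponds to z = 1.28
sqrt(LT) = sqrt(17.9512) = 4.2369
SS = 1.28 * 15.7235 * 4.2369 = 85.2719

85.2719 units


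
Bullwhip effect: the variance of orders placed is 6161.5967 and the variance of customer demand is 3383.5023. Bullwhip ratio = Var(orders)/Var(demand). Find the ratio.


BW = 6161.5967 / 3383.5023 = 1.8211

1.8211


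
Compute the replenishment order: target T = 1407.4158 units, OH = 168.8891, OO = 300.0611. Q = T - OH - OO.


Inventory position = OH + OO = 168.8891 + 300.0611 = 468.9502
Q = 1407.4158 - 468.9502 = 938.4656

938.4656 units


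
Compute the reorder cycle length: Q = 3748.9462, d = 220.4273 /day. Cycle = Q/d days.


Cycle = 3748.9462 / 220.4273 = 17.0076

17.0076 days


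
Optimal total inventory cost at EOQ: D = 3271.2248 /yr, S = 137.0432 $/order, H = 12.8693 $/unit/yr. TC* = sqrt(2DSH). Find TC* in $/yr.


2*D*S*H = 11538591.5888
TC* = sqrt(11538591.5888) = 3396.8502

3396.8502 $/yr


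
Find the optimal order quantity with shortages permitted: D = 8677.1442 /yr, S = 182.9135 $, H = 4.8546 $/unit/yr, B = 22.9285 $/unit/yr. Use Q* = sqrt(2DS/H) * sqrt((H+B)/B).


sqrt(2DS/H) = 808.6295
sqrt((H+B)/B) = 1.1008
Q* = 808.6295 * 1.1008 = 890.1272

890.1272 units


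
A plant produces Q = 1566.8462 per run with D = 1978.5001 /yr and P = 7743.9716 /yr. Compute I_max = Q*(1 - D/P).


D/P = 0.2555
1 - D/P = 0.7445
I_max = 1566.8462 * 0.7445 = 1166.5341

1166.5341 units


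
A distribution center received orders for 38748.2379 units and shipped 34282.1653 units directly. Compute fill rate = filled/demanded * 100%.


FR = 34282.1653 / 38748.2379 * 100 = 88.4741

88.4741%


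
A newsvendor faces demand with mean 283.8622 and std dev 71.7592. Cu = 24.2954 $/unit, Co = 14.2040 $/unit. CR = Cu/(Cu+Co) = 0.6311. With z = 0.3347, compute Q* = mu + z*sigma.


CR = Cu/(Cu+Co) = 24.2954/(24.2954+14.2040) = 0.6311
z = 0.3347
Q* = 283.8622 + 0.3347 * 71.7592 = 307.8800

307.8800 units


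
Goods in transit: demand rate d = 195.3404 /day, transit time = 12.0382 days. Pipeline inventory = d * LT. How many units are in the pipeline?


Pipeline = 195.3404 * 12.0382 = 2351.5468

2351.5468 units


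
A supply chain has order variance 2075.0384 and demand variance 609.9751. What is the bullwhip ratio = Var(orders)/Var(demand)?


BW = 2075.0384 / 609.9751 = 3.4018

3.4018


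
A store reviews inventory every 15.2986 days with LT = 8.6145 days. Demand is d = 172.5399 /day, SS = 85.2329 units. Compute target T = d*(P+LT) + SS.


P + LT = 23.9131
d*(P+LT) = 172.5399 * 23.9131 = 4125.9639
T = 4125.9639 + 85.2329 = 4211.1968

4211.1968 units


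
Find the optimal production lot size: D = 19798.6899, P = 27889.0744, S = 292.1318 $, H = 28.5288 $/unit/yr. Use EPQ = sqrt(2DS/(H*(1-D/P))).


1 - D/P = 1 - 0.7099 = 0.2901
H*(1-D/P) = 8.2760
2DS = 11567653.8363
EPQ = sqrt(1397741.0436) = 1182.2610

1182.2610 units


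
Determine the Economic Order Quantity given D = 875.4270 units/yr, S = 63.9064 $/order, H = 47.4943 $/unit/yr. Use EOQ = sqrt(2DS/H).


2*D*S = 2 * 875.4270 * 63.9064 = 111890.7761
2*D*S/H = 2355.8780
EOQ = sqrt(2355.8780) = 48.5374

48.5374 units


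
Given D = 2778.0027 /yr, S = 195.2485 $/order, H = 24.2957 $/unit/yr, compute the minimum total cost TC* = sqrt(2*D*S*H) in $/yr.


2*D*S*H = 26356017.1569
TC* = sqrt(26356017.1569) = 5133.8112

5133.8112 $/yr


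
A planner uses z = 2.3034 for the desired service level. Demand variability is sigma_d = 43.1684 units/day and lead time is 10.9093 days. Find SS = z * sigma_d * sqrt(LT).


sqrt(LT) = sqrt(10.9093) = 3.3029
SS = 2.3034 * 43.1684 * 3.3029 = 328.4231

328.4231 units


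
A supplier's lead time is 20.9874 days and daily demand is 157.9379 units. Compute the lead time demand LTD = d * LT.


LTD = 157.9379 * 20.9874 = 3314.7059

3314.7059 units


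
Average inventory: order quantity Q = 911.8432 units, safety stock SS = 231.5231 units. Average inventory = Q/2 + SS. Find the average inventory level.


Q/2 = 455.9216
Avg = 455.9216 + 231.5231 = 687.4447

687.4447 units


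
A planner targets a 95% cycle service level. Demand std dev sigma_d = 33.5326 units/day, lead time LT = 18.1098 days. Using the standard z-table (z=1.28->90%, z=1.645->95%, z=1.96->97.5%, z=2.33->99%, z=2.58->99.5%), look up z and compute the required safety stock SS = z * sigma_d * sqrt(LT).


From the table, SL = 95% corresponds to z = 1.645
sqrt(LT) = sqrt(18.1098) = 4.2556
SS = 1.645 * 33.5326 * 4.2556 = 234.7415

234.7415 units


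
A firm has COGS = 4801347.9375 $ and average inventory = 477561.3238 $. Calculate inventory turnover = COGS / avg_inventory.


Turnover = 4801347.9375 / 477561.3238 = 10.0539

10.0539


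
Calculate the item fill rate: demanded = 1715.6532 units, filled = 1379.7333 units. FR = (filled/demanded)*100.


FR = 1379.7333 / 1715.6532 * 100 = 80.4203

80.4203%


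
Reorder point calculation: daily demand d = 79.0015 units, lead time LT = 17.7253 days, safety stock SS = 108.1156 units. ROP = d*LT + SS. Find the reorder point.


d*LT = 79.0015 * 17.7253 = 1400.3253
ROP = 1400.3253 + 108.1156 = 1508.4409

1508.4409 units


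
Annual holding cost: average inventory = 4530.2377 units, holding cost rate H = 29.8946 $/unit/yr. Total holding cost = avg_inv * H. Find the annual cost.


Cost = 4530.2377 * 29.8946 = 135429.6439

135429.6439 $/yr


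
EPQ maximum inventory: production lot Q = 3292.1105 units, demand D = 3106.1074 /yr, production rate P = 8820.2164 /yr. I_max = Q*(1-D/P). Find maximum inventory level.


D/P = 0.3522
1 - D/P = 0.6478
I_max = 3292.1105 * 0.6478 = 2132.7683

2132.7683 units


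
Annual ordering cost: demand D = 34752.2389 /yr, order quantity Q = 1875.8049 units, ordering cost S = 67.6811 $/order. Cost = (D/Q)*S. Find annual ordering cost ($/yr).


Number of orders = D/Q = 18.5266
Cost = 18.5266 * 67.6811 = 1253.8989

1253.8989 $/yr


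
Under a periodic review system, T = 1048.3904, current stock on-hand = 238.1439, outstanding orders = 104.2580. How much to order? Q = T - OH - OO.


Inventory position = OH + OO = 238.1439 + 104.2580 = 342.4019
Q = 1048.3904 - 342.4019 = 705.9885

705.9885 units


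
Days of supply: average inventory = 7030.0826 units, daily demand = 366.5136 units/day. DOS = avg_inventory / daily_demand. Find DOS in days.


DOS = 7030.0826 / 366.5136 = 19.1810

19.1810 days


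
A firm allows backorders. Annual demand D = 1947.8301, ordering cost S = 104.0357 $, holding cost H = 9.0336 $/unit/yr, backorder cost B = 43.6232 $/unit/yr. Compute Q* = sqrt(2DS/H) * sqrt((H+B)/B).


sqrt(2DS/H) = 211.8124
sqrt((H+B)/B) = 1.0987
Q* = 211.8124 * 1.0987 = 232.7125

232.7125 units


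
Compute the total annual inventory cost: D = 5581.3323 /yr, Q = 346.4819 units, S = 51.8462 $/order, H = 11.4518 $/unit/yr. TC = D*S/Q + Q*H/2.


Ordering cost = D*S/Q = 835.1688
Holding cost = Q*H/2 = 1983.9207
TC = 835.1688 + 1983.9207 = 2819.0895

2819.0895 $/yr


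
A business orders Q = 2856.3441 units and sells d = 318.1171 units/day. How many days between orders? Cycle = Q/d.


Cycle = 2856.3441 / 318.1171 = 8.9789

8.9789 days


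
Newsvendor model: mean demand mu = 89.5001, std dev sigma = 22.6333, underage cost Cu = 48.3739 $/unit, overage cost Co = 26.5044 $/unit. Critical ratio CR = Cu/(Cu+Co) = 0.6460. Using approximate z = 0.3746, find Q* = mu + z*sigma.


CR = Cu/(Cu+Co) = 48.3739/(48.3739+26.5044) = 0.6460
z = 0.3746
Q* = 89.5001 + 0.3746 * 22.6333 = 97.9785

97.9785 units


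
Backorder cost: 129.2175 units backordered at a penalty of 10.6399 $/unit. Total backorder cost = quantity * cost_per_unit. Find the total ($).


Total = 129.2175 * 10.6399 = 1374.8613

1374.8613 $


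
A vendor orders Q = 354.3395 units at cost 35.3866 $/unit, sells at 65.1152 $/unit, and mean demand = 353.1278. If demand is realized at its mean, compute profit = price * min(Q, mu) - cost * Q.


Sales at mu = min(354.3395, 353.1278) = 353.1278
Revenue = 65.1152 * 353.1278 = 22993.9873
Total cost = 35.3866 * 354.3395 = 12538.8702
Profit = 22993.9873 - 12538.8702 = 10455.1172

10455.1172 $


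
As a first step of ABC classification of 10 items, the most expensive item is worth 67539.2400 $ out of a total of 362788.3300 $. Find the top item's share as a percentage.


Top item = 67539.2400
Total = 362788.3300
Percentage = 67539.2400 / 362788.3300 * 100 = 18.6167

18.6167%


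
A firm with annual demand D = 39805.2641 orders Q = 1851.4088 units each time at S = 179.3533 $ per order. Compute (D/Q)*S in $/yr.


Number of orders = D/Q = 21.5000
Cost = 21.5000 * 179.3533 = 3856.0935

3856.0935 $/yr


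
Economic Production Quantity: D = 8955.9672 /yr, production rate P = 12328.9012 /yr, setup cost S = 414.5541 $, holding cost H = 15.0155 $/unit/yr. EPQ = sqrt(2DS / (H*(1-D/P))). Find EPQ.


1 - D/P = 1 - 0.7264 = 0.2736
H*(1-D/P) = 4.1079
2DS = 7425465.8445
EPQ = sqrt(1807592.1039) = 1344.4672

1344.4672 units


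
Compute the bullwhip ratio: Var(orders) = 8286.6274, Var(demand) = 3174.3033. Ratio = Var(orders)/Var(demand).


BW = 8286.6274 / 3174.3033 = 2.6105

2.6105


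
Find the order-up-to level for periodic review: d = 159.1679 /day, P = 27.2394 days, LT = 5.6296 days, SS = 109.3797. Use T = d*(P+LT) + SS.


P + LT = 32.8690
d*(P+LT) = 159.1679 * 32.8690 = 5231.6897
T = 5231.6897 + 109.3797 = 5341.0694

5341.0694 units


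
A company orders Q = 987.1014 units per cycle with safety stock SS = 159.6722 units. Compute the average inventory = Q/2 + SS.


Q/2 = 493.5507
Avg = 493.5507 + 159.6722 = 653.2229

653.2229 units


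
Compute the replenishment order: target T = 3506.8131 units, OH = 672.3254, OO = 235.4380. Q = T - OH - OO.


Inventory position = OH + OO = 672.3254 + 235.4380 = 907.7634
Q = 3506.8131 - 907.7634 = 2599.0497

2599.0497 units


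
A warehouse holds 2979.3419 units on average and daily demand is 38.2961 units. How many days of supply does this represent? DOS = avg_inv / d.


DOS = 2979.3419 / 38.2961 = 77.7975

77.7975 days


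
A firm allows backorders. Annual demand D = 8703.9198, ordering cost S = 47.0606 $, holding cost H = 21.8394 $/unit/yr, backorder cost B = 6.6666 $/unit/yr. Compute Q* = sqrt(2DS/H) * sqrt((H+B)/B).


sqrt(2DS/H) = 193.6782
sqrt((H+B)/B) = 2.0678
Q* = 193.6782 * 2.0678 = 400.4947

400.4947 units


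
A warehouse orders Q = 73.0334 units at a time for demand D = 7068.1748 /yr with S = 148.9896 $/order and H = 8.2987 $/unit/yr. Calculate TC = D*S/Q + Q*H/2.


Ordering cost = D*S/Q = 14419.2183
Holding cost = Q*H/2 = 303.0411
TC = 14419.2183 + 303.0411 = 14722.2594

14722.2594 $/yr


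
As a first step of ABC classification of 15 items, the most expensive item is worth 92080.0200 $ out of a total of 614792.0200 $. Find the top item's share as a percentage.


Top item = 92080.0200
Total = 614792.0200
Percentage = 92080.0200 / 614792.0200 * 100 = 14.9774

14.9774%


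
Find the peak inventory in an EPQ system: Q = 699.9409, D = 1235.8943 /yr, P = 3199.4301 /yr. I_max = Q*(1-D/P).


D/P = 0.3863
1 - D/P = 0.6137
I_max = 699.9409 * 0.6137 = 429.5637

429.5637 units


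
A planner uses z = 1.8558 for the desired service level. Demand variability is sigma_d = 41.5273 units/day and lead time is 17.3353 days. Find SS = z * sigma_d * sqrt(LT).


sqrt(LT) = sqrt(17.3353) = 4.1636
SS = 1.8558 * 41.5273 * 4.1636 = 320.8711

320.8711 units


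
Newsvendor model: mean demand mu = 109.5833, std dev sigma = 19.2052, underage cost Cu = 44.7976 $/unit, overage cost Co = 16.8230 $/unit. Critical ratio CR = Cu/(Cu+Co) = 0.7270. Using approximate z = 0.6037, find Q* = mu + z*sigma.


CR = Cu/(Cu+Co) = 44.7976/(44.7976+16.8230) = 0.7270
z = 0.6037
Q* = 109.5833 + 0.6037 * 19.2052 = 121.1775

121.1775 units


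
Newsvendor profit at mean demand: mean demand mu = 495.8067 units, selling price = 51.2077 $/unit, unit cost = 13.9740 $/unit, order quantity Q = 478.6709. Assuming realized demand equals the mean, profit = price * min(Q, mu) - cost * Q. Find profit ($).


Sales at mu = min(478.6709, 495.8067) = 478.6709
Revenue = 51.2077 * 478.6709 = 24511.6358
Total cost = 13.9740 * 478.6709 = 6688.9472
Profit = 24511.6358 - 6688.9472 = 17822.6887

17822.6887 $


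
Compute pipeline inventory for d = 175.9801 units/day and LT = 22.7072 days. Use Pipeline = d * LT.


Pipeline = 175.9801 * 22.7072 = 3996.0153

3996.0153 units


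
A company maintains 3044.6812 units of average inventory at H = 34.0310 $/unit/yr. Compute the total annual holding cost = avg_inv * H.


Cost = 3044.6812 * 34.0310 = 103613.5459

103613.5459 $/yr


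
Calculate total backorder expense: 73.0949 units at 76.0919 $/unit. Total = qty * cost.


Total = 73.0949 * 76.0919 = 5561.9298

5561.9298 $


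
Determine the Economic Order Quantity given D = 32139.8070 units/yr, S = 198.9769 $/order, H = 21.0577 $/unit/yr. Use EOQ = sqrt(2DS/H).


2*D*S = 2 * 32139.8070 * 198.9769 = 12790158.3269
2*D*S/H = 607386.2923
EOQ = sqrt(607386.2923) = 779.3499

779.3499 units


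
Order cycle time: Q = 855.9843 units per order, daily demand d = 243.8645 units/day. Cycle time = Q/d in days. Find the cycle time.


Cycle = 855.9843 / 243.8645 = 3.5101

3.5101 days


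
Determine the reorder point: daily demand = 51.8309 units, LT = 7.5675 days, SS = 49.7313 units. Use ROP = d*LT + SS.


d*LT = 51.8309 * 7.5675 = 392.2303
ROP = 392.2303 + 49.7313 = 441.9616

441.9616 units


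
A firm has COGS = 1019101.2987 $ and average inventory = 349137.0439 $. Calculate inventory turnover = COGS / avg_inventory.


Turnover = 1019101.2987 / 349137.0439 = 2.9189

2.9189


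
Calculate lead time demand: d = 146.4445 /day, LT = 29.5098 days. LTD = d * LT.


LTD = 146.4445 * 29.5098 = 4321.5479

4321.5479 units


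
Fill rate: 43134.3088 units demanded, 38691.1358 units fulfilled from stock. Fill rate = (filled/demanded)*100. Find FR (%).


FR = 38691.1358 / 43134.3088 * 100 = 89.6992

89.6992%


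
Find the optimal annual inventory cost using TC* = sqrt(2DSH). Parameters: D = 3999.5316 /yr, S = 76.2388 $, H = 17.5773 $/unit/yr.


2*D*S*H = 10719322.6942
TC* = sqrt(10719322.6942) = 3274.0377

3274.0377 $/yr


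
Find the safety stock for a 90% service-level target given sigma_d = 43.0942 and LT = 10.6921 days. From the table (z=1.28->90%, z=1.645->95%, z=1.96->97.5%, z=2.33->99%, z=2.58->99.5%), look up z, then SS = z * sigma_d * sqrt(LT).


From the table, SL = 90% corresponds to z = 1.28
sqrt(LT) = sqrt(10.6921) = 3.2699
SS = 1.28 * 43.0942 * 3.2699 = 180.3683

180.3683 units


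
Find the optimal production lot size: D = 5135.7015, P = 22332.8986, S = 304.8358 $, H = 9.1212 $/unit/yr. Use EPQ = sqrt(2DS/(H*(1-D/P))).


1 - D/P = 1 - 0.2300 = 0.7700
H*(1-D/P) = 7.0237
2DS = 3131091.3506
EPQ = sqrt(445790.8859) = 667.6757

667.6757 units


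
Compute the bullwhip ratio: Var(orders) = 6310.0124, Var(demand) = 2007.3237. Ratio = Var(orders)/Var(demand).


BW = 6310.0124 / 2007.3237 = 3.1435

3.1435


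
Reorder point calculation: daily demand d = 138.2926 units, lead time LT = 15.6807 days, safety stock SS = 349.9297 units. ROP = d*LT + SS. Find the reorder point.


d*LT = 138.2926 * 15.6807 = 2168.5248
ROP = 2168.5248 + 349.9297 = 2518.4545

2518.4545 units


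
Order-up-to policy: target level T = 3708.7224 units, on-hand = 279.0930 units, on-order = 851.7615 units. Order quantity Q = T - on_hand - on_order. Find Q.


Inventory position = OH + OO = 279.0930 + 851.7615 = 1130.8545
Q = 3708.7224 - 1130.8545 = 2577.8679

2577.8679 units


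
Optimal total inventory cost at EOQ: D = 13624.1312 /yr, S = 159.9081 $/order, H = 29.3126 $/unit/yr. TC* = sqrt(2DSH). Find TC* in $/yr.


2*D*S*H = 127721384.4976
TC* = sqrt(127721384.4976) = 11301.3886

11301.3886 $/yr


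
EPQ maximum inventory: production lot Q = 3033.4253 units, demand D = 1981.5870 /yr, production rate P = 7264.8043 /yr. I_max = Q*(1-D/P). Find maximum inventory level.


D/P = 0.2728
1 - D/P = 0.7272
I_max = 3033.4253 * 0.7272 = 2206.0119

2206.0119 units


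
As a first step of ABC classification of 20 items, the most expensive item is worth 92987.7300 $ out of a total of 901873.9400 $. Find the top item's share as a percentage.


Top item = 92987.7300
Total = 901873.9400
Percentage = 92987.7300 / 901873.9400 * 100 = 10.3105

10.3105%


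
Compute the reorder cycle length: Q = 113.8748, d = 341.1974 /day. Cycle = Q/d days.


Cycle = 113.8748 / 341.1974 = 0.3338

0.3338 days


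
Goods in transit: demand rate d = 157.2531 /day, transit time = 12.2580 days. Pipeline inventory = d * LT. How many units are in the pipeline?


Pipeline = 157.2531 * 12.2580 = 1927.6085

1927.6085 units


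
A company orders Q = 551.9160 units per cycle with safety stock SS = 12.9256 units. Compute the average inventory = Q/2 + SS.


Q/2 = 275.9580
Avg = 275.9580 + 12.9256 = 288.8836

288.8836 units


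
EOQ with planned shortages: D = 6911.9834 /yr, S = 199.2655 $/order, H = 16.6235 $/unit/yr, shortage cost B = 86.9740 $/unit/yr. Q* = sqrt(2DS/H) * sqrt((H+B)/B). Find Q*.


sqrt(2DS/H) = 407.0719
sqrt((H+B)/B) = 1.0914
Q* = 407.0719 * 1.0914 = 444.2742

444.2742 units


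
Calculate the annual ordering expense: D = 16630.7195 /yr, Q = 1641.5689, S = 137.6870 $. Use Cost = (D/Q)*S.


Number of orders = D/Q = 10.1310
Cost = 10.1310 * 137.6870 = 1394.9057

1394.9057 $/yr


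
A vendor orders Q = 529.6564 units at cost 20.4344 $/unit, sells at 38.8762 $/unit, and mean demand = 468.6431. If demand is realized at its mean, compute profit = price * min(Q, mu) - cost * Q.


Sales at mu = min(529.6564, 468.6431) = 468.6431
Revenue = 38.8762 * 468.6431 = 18219.0629
Total cost = 20.4344 * 529.6564 = 10823.2107
Profit = 18219.0629 - 10823.2107 = 7395.8521

7395.8521 $


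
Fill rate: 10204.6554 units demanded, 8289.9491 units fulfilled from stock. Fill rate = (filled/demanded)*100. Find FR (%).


FR = 8289.9491 / 10204.6554 * 100 = 81.2369

81.2369%


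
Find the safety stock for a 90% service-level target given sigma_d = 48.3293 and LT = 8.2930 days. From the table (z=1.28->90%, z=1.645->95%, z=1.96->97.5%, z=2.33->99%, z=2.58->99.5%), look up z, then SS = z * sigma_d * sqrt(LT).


From the table, SL = 90% corresponds to z = 1.28
sqrt(LT) = sqrt(8.2930) = 2.8798
SS = 1.28 * 48.3293 * 2.8798 = 178.1461

178.1461 units


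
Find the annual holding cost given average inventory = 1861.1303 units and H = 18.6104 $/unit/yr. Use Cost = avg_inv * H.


Cost = 1861.1303 * 18.6104 = 34636.3793

34636.3793 $/yr


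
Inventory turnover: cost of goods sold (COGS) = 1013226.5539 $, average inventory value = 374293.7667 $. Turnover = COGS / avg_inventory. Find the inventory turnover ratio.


Turnover = 1013226.5539 / 374293.7667 = 2.7070

2.7070


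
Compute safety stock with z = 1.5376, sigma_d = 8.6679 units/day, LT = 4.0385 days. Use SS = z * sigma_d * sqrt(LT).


sqrt(LT) = sqrt(4.0385) = 2.0096
SS = 1.5376 * 8.6679 * 2.0096 = 26.7835

26.7835 units


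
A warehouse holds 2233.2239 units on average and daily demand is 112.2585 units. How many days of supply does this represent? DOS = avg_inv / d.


DOS = 2233.2239 / 112.2585 = 19.8936

19.8936 days


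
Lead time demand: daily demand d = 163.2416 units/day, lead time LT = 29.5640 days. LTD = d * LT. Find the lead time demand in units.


LTD = 163.2416 * 29.5640 = 4826.0747

4826.0747 units


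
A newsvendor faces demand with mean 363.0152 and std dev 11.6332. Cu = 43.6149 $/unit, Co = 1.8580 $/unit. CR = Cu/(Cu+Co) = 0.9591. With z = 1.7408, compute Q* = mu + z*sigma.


CR = Cu/(Cu+Co) = 43.6149/(43.6149+1.8580) = 0.9591
z = 1.7408
Q* = 363.0152 + 1.7408 * 11.6332 = 383.2663

383.2663 units


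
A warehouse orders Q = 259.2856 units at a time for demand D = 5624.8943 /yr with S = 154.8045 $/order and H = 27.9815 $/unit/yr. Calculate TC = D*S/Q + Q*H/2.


Ordering cost = D*S/Q = 3358.3005
Holding cost = Q*H/2 = 3627.6000
TC = 3358.3005 + 3627.6000 = 6985.9005

6985.9005 $/yr


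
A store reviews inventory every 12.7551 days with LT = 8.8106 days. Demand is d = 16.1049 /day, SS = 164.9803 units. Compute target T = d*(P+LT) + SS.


P + LT = 21.5657
d*(P+LT) = 16.1049 * 21.5657 = 347.3134
T = 347.3134 + 164.9803 = 512.2937

512.2937 units


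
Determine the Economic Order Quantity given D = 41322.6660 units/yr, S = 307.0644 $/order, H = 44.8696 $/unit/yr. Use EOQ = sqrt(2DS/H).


2*D*S = 2 * 41322.6660 * 307.0644 = 25377439.2834
2*D*S/H = 565582.0262
EOQ = sqrt(565582.0262) = 752.0519

752.0519 units


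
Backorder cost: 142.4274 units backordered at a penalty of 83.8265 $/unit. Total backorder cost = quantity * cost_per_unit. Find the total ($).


Total = 142.4274 * 83.8265 = 11939.1904

11939.1904 $


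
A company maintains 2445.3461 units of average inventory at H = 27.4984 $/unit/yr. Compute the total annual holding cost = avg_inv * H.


Cost = 2445.3461 * 27.4984 = 67243.1052

67243.1052 $/yr


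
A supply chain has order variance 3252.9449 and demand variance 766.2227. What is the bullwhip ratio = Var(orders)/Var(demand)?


BW = 3252.9449 / 766.2227 = 4.2454

4.2454


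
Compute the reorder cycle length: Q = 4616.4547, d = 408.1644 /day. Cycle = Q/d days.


Cycle = 4616.4547 / 408.1644 = 11.3103

11.3103 days


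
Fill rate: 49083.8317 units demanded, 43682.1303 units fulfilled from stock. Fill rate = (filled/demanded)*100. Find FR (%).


FR = 43682.1303 / 49083.8317 * 100 = 88.9949

88.9949%


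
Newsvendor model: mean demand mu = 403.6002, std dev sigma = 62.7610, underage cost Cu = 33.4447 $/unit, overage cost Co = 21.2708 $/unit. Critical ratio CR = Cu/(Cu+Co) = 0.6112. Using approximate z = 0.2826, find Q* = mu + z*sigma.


CR = Cu/(Cu+Co) = 33.4447/(33.4447+21.2708) = 0.6112
z = 0.2826
Q* = 403.6002 + 0.2826 * 62.7610 = 421.3365

421.3365 units


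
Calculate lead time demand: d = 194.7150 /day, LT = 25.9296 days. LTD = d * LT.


LTD = 194.7150 * 25.9296 = 5048.8821

5048.8821 units


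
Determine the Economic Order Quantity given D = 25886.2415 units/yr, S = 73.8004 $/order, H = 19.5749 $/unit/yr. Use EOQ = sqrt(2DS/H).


2*D*S = 2 * 25886.2415 * 73.8004 = 3820829.9544
2*D*S/H = 195190.2668
EOQ = sqrt(195190.2668) = 441.8034

441.8034 units


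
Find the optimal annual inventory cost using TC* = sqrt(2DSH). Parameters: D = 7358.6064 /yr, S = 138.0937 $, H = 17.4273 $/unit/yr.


2*D*S*H = 35418449.2990
TC* = sqrt(35418449.2990) = 5951.3401

5951.3401 $/yr


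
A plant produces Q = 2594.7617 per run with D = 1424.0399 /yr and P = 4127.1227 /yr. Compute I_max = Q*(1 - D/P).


D/P = 0.3450
1 - D/P = 0.6550
I_max = 2594.7617 * 0.6550 = 1699.4541

1699.4541 units


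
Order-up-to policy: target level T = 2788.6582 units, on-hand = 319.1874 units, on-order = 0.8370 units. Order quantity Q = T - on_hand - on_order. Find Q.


Inventory position = OH + OO = 319.1874 + 0.8370 = 320.0244
Q = 2788.6582 - 320.0244 = 2468.6338

2468.6338 units


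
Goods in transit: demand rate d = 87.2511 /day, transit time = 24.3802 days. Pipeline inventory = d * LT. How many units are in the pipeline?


Pipeline = 87.2511 * 24.3802 = 2127.1993

2127.1993 units


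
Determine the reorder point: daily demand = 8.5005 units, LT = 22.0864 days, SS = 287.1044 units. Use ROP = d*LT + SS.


d*LT = 8.5005 * 22.0864 = 187.7454
ROP = 187.7454 + 287.1044 = 474.8498

474.8498 units


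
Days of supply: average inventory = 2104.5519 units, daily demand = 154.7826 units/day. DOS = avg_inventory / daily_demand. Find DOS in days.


DOS = 2104.5519 / 154.7826 = 13.5968

13.5968 days


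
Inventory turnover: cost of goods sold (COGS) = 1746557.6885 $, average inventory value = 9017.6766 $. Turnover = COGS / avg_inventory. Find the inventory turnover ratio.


Turnover = 1746557.6885 / 9017.6766 = 193.6816

193.6816


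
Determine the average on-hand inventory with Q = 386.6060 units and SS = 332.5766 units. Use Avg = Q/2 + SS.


Q/2 = 193.3030
Avg = 193.3030 + 332.5766 = 525.8796

525.8796 units


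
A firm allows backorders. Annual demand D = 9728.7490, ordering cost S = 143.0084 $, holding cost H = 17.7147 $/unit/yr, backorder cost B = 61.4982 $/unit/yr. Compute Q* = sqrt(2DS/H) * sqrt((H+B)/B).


sqrt(2DS/H) = 396.3304
sqrt((H+B)/B) = 1.1349
Q* = 396.3304 * 1.1349 = 449.8048

449.8048 units


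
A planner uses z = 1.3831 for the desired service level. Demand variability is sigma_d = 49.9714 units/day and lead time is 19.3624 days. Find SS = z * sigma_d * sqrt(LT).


sqrt(LT) = sqrt(19.3624) = 4.4003
SS = 1.3831 * 49.9714 * 4.4003 = 304.1268

304.1268 units


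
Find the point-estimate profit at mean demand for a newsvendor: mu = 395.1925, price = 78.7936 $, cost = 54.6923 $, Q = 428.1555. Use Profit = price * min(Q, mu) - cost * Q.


Sales at mu = min(428.1555, 395.1925) = 395.1925
Revenue = 78.7936 * 395.1925 = 31138.6398
Total cost = 54.6923 * 428.1555 = 23416.8091
Profit = 31138.6398 - 23416.8091 = 7721.8307

7721.8307 $


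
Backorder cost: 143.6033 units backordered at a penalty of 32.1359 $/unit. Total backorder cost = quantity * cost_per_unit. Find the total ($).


Total = 143.6033 * 32.1359 = 4614.8213

4614.8213 $


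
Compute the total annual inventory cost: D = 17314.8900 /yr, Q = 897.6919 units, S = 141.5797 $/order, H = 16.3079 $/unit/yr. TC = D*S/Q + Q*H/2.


Ordering cost = D*S/Q = 2730.8222
Holding cost = Q*H/2 = 7319.7349
TC = 2730.8222 + 7319.7349 = 10050.5570

10050.5570 $/yr


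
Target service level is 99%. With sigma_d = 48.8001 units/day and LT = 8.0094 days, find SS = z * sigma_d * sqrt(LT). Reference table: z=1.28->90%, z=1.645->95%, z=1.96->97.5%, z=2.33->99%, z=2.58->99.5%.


From the table, SL = 99% corresponds to z = 2.33
sqrt(LT) = sqrt(8.0094) = 2.8301
SS = 2.33 * 48.8001 * 2.8301 = 321.7930

321.7930 units


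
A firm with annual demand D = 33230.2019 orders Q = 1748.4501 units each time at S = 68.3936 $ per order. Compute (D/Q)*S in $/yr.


Number of orders = D/Q = 19.0055
Cost = 19.0055 * 68.3936 = 1299.8559

1299.8559 $/yr


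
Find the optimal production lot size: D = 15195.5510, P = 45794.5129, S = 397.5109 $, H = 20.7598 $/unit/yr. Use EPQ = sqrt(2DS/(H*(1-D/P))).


1 - D/P = 1 - 0.3318 = 0.6682
H*(1-D/P) = 13.8713
2DS = 12080794.3080
EPQ = sqrt(870921.6282) = 933.2318

933.2318 units


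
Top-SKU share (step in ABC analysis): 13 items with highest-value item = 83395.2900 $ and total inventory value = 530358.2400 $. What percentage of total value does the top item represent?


Top item = 83395.2900
Total = 530358.2400
Percentage = 83395.2900 / 530358.2400 * 100 = 15.7243

15.7243%


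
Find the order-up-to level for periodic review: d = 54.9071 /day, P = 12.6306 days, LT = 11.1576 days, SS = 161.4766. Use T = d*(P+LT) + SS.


P + LT = 23.7882
d*(P+LT) = 54.9071 * 23.7882 = 1306.1411
T = 1306.1411 + 161.4766 = 1467.6177

1467.6177 units


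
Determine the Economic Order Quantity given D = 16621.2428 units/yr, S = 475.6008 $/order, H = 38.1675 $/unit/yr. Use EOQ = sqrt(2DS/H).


2*D*S = 2 * 16621.2428 * 475.6008 = 15810152.7453
2*D*S/H = 414230.7656
EOQ = sqrt(414230.7656) = 643.6076

643.6076 units


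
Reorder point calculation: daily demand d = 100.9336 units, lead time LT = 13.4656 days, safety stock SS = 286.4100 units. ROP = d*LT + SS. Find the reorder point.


d*LT = 100.9336 * 13.4656 = 1359.1315
ROP = 1359.1315 + 286.4100 = 1645.5415

1645.5415 units


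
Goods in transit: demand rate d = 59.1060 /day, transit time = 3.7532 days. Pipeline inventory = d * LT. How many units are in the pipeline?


Pipeline = 59.1060 * 3.7532 = 221.8366

221.8366 units


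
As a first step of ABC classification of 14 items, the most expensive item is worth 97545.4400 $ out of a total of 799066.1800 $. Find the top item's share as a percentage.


Top item = 97545.4400
Total = 799066.1800
Percentage = 97545.4400 / 799066.1800 * 100 = 12.2074

12.2074%


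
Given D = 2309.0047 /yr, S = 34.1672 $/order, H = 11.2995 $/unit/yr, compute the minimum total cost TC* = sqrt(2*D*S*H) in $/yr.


2*D*S*H = 1782885.4015
TC* = sqrt(1782885.4015) = 1335.2473

1335.2473 $/yr


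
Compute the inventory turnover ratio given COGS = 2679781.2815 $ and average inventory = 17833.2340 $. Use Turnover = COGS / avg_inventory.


Turnover = 2679781.2815 / 17833.2340 = 150.2689

150.2689


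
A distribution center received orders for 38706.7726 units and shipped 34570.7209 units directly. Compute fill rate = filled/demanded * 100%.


FR = 34570.7209 / 38706.7726 * 100 = 89.3144

89.3144%


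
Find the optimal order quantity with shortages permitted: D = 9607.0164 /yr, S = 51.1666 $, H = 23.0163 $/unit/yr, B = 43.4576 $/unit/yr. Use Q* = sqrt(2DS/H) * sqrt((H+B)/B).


sqrt(2DS/H) = 206.6735
sqrt((H+B)/B) = 1.2368
Q* = 206.6735 * 1.2368 = 255.6098

255.6098 units


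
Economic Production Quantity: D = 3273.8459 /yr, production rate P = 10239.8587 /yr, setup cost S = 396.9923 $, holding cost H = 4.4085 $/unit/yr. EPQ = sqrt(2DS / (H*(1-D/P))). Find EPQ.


1 - D/P = 1 - 0.3197 = 0.6803
H*(1-D/P) = 2.9990
2DS = 2599383.2274
EPQ = sqrt(866740.6450) = 930.9891

930.9891 units


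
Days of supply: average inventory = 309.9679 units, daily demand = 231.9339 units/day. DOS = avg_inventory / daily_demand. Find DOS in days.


DOS = 309.9679 / 231.9339 = 1.3364

1.3364 days


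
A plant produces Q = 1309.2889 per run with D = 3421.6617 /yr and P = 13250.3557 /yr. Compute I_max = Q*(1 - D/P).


D/P = 0.2582
1 - D/P = 0.7418
I_max = 1309.2889 * 0.7418 = 971.1890

971.1890 units


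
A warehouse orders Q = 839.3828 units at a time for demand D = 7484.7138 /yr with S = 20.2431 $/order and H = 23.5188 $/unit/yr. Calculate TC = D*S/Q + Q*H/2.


Ordering cost = D*S/Q = 180.5062
Holding cost = Q*H/2 = 9870.6381
TC = 180.5062 + 9870.6381 = 10051.1443

10051.1443 $/yr


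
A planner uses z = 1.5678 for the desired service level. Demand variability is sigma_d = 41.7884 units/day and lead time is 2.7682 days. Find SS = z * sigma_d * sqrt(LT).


sqrt(LT) = sqrt(2.7682) = 1.6638
SS = 1.5678 * 41.7884 * 1.6638 = 109.0047

109.0047 units


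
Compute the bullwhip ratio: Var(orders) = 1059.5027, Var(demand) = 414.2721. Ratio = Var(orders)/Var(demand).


BW = 1059.5027 / 414.2721 = 2.5575

2.5575


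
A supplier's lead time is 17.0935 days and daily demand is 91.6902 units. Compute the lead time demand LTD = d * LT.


LTD = 91.6902 * 17.0935 = 1567.3064

1567.3064 units


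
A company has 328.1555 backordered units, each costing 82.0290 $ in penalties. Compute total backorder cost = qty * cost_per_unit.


Total = 328.1555 * 82.0290 = 26918.2675

26918.2675 $


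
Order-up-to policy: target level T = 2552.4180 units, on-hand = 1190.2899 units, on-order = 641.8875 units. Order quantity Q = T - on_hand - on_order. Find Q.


Inventory position = OH + OO = 1190.2899 + 641.8875 = 1832.1774
Q = 2552.4180 - 1832.1774 = 720.2406

720.2406 units


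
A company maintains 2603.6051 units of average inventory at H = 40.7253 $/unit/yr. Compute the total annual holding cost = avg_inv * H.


Cost = 2603.6051 * 40.7253 = 106032.5988

106032.5988 $/yr


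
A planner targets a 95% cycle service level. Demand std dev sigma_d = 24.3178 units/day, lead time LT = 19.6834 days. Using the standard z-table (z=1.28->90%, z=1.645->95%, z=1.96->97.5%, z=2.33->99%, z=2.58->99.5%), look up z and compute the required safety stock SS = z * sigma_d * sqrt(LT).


From the table, SL = 95% corresponds to z = 1.645
sqrt(LT) = sqrt(19.6834) = 4.4366
SS = 1.645 * 24.3178 * 4.4366 = 177.4763

177.4763 units


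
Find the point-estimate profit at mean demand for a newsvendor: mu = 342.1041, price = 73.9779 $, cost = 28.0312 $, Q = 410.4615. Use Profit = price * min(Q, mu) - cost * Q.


Sales at mu = min(410.4615, 342.1041) = 342.1041
Revenue = 73.9779 * 342.1041 = 25308.1429
Total cost = 28.0312 * 410.4615 = 11505.7284
Profit = 25308.1429 - 11505.7284 = 13802.4145

13802.4145 $


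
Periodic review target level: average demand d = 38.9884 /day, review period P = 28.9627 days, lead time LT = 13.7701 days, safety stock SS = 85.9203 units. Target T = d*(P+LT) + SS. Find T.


P + LT = 42.7328
d*(P+LT) = 38.9884 * 42.7328 = 1666.0835
T = 1666.0835 + 85.9203 = 1752.0038

1752.0038 units


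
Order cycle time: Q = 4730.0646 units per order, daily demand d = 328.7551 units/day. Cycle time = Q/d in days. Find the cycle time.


Cycle = 4730.0646 / 328.7551 = 14.3878

14.3878 days


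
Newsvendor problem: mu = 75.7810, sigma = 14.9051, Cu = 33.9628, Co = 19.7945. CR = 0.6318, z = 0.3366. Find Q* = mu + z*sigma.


CR = Cu/(Cu+Co) = 33.9628/(33.9628+19.7945) = 0.6318
z = 0.3366
Q* = 75.7810 + 0.3366 * 14.9051 = 80.7981

80.7981 units


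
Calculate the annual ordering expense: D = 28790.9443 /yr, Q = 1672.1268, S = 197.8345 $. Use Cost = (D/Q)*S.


Number of orders = D/Q = 17.2182
Cost = 17.2182 * 197.8345 = 3406.3458

3406.3458 $/yr


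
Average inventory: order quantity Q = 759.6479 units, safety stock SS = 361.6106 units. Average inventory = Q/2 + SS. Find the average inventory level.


Q/2 = 379.8240
Avg = 379.8240 + 361.6106 = 741.4345

741.4345 units


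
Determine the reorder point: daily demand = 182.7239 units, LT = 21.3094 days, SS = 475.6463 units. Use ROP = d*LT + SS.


d*LT = 182.7239 * 21.3094 = 3893.7367
ROP = 3893.7367 + 475.6463 = 4369.3830

4369.3830 units


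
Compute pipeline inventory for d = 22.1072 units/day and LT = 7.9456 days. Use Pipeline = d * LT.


Pipeline = 22.1072 * 7.9456 = 175.6550

175.6550 units


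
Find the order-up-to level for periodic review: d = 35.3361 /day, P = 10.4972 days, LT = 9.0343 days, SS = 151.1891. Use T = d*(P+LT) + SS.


P + LT = 19.5315
d*(P+LT) = 35.3361 * 19.5315 = 690.1670
T = 690.1670 + 151.1891 = 841.3561

841.3561 units


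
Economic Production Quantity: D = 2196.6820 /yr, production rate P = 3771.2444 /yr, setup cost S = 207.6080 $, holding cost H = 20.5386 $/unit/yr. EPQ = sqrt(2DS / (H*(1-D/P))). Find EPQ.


1 - D/P = 1 - 0.5825 = 0.4175
H*(1-D/P) = 8.5752
2DS = 912097.5133
EPQ = sqrt(106364.1409) = 326.1352

326.1352 units


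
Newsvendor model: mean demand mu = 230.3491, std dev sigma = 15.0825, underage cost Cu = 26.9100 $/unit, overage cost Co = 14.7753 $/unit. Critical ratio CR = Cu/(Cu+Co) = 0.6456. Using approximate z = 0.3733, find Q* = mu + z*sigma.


CR = Cu/(Cu+Co) = 26.9100/(26.9100+14.7753) = 0.6456
z = 0.3733
Q* = 230.3491 + 0.3733 * 15.0825 = 235.9794

235.9794 units


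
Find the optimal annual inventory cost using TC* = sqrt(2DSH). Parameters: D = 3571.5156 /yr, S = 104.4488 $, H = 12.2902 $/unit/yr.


2*D*S*H = 9169485.1634
TC* = sqrt(9169485.1634) = 3028.1158

3028.1158 $/yr


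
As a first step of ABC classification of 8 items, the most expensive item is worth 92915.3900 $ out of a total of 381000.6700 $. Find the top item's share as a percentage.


Top item = 92915.3900
Total = 381000.6700
Percentage = 92915.3900 / 381000.6700 * 100 = 24.3872

24.3872%


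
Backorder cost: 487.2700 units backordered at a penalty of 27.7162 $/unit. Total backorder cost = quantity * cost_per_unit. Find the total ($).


Total = 487.2700 * 27.7162 = 13505.2728

13505.2728 $


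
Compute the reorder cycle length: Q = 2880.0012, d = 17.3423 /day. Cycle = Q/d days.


Cycle = 2880.0012 / 17.3423 = 166.0680

166.0680 days


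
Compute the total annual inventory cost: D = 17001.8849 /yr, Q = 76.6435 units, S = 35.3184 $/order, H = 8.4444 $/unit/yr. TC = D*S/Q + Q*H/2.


Ordering cost = D*S/Q = 7834.7071
Holding cost = Q*H/2 = 323.6042
TC = 7834.7071 + 323.6042 = 8158.3113

8158.3113 $/yr


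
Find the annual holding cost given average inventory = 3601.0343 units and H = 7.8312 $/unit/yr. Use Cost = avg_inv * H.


Cost = 3601.0343 * 7.8312 = 28200.4198

28200.4198 $/yr


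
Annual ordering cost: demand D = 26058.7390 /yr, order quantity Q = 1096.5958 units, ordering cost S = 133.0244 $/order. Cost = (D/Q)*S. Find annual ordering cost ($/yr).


Number of orders = D/Q = 23.7633
Cost = 23.7633 * 133.0244 = 3161.0992

3161.0992 $/yr


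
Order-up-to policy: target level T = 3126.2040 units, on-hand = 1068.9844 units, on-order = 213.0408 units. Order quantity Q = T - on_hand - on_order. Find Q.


Inventory position = OH + OO = 1068.9844 + 213.0408 = 1282.0252
Q = 3126.2040 - 1282.0252 = 1844.1788

1844.1788 units


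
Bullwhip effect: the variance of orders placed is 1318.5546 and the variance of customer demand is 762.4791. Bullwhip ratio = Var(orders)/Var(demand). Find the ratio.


BW = 1318.5546 / 762.4791 = 1.7293

1.7293


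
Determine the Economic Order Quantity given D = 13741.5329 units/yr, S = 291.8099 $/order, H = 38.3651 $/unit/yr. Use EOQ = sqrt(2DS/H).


2*D*S = 2 * 13741.5329 * 291.8099 = 8019830.6828
2*D*S/H = 209039.7440
EOQ = sqrt(209039.7440) = 457.2086

457.2086 units


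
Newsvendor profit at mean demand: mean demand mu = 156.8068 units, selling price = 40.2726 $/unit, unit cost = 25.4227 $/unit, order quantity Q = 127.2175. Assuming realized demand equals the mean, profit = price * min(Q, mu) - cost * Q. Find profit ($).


Sales at mu = min(127.2175, 156.8068) = 127.2175
Revenue = 40.2726 * 127.2175 = 5123.3795
Total cost = 25.4227 * 127.2175 = 3234.2123
Profit = 5123.3795 - 3234.2123 = 1889.1672

1889.1672 $


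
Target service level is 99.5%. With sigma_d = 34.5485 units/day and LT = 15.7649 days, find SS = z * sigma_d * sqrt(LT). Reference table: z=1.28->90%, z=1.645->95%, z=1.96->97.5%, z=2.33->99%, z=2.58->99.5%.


From the table, SL = 99.5% corresponds to z = 2.58
sqrt(LT) = sqrt(15.7649) = 3.9705
SS = 2.58 * 34.5485 * 3.9705 = 353.9114

353.9114 units


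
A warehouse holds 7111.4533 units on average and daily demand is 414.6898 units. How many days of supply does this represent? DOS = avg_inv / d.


DOS = 7111.4533 / 414.6898 = 17.1489

17.1489 days


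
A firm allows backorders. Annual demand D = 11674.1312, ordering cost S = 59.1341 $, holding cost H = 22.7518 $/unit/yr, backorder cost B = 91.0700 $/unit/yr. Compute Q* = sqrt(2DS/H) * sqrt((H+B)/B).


sqrt(2DS/H) = 246.3420
sqrt((H+B)/B) = 1.1180
Q* = 246.3420 * 1.1180 = 275.3997

275.3997 units


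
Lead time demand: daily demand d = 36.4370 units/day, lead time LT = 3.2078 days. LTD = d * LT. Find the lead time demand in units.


LTD = 36.4370 * 3.2078 = 116.8826

116.8826 units


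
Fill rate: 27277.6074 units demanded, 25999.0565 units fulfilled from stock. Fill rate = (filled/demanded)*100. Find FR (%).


FR = 25999.0565 / 27277.6074 * 100 = 95.3128

95.3128%
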